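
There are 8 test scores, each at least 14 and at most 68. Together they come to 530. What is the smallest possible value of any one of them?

To make one score as small as possible, make the other 7 as large as possible.
The other 7 contribute at most 7 × 68 = 476, leaving at least 530 − 476 = 54.
Since 54 ≥ 14, this is achievable: one at 54 and 7 at 68.

54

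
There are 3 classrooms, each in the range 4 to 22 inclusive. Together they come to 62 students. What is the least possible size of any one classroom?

18

To make one classroom as small as possible, make the other 2 as large as possible.
The other 2 contribute at most 2 × 22 = 44, leaving at least 62 − 44 = 18.
Since 18 ≥ 4, this is achievable: one at 18 and 2 at 22.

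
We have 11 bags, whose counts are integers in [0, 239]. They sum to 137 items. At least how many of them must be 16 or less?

3

Each value above 16 is at least 17, contributing at least 17 − 0 = 17 above the floor 0.
The sum exceeds the floor total 0 by 137, so at most ⌊137/17⌋ = 8 exceed 16, and at least 3 are ≤ 16.
Exactly 3 works: 3 values at 0 and 8 at 17 total 136; raise one of the low values by 1 (still ≤ 16) to hit 137.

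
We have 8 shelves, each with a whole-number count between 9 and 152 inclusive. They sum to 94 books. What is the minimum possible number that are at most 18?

Let j be the number exceeding 18. Then the total is ≥ 19·j + 9·(8 − j) = 72 + 10j.
So 10j ≤ 22 and j ≤ 2; hence at least 8 − 2 = 6 are ≤ 18.
Exactly 6 works: 6 values at 9 and 2 at 19 total 92; raise one of the low values by 2 (still ≤ 18) to hit 94.

6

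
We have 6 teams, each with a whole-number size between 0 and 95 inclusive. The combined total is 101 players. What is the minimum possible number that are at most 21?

2

Each value above 21 is at least 22, contributing at least 22 − 0 = 22 above the floor 0.
The sum exceeds the floor total 0 by 101, so at most ⌊101/22⌋ = 4 exceed 21, and at least 2 are ≤ 21.
Exactly 2 works: 2 values at 0 and 4 at 22 total 88; raise one of the low values by 13 (still ≤ 21) to hit 101.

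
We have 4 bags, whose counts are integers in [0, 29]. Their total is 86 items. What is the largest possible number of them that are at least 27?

With k values at 27 or above and the rest at least 0, the sum is at least 0 + 27k.
Since the sum is 86, we need 27k ≤ 86, i.e. k ≤ 3.
k = 3 is achieved by 3 values at 27 and 1 at 0, total 81; add 5 to one value (staying below 27) to reach 86.

3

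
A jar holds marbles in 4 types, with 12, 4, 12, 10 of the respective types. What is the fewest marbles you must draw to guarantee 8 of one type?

In the worst case you take as many as possible of each type without reaching 8: 7 + 4 + 7 + 7 = 25.
The next one must give 8 of some type, so 25 + 1 = 26.

26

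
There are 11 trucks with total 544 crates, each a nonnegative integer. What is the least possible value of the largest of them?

Some value must be at least ⌈544/11⌉ = 50, since 11 × 49 = 539 < 544.
Taking 6 copies of 49 and 5 copies of 50 gives exactly 544, so 50 is attained.

50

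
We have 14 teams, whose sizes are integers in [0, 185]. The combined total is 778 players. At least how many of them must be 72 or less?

4

Let j be the number exceeding 72. Then the total is ≥ 73·j + 0·(14 − j) = 0 + 73j.
So 73j ≤ 778 and j ≤ 10; hence at least 14 − 10 = 4 are ≤ 72.
Exactly 4 works: 4 values at 0 and 10 at 73 total 730; raise one of the low values by 48 (still ≤ 72) to hit 778.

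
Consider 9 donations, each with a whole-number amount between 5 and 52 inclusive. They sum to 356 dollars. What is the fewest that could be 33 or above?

4

Each value short of 33 is at most 32, costing at least 52 − 32 = 20 against the maximum total of 468.
We can afford to lose at most 468 − 356 = 112, so at most ⌊112/20⌋ = 5 fall short, and at least 4 are ≥ 33.
Exactly 4 works: 4 values at 52 and 5 at 32 total 368; lower one of the high values by 12 (still ≥ 33) to hit 356.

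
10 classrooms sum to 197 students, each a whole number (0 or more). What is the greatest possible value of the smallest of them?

19

If every one of the 10 were at least 20, the total would be at least 10 × 20 = 200 > 197.
Equality holds with 3 values of 19 and 7 values of 20.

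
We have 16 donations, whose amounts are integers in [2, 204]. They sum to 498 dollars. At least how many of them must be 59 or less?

8

Let j be the number exceeding 59. Then the total is ≥ 60·j + 2·(16 − j) = 32 + 58j.
So 58j ≤ 466 and j ≤ 8; hence at least 16 − 8 = 8 are ≤ 59.
Exactly 8 works: 8 values at 2 and 8 at 60 total 496; raise one of the low values by 2 (still ≤ 59) to hit 498.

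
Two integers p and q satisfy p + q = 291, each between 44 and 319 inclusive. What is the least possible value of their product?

pq = p(291 − p) is concave in p, so over [44, 247] it is minimized at an endpoint.
At the endpoint p = 44, q = 291 − 44 = 247, so pq = 44 × 247 = 10868.

10868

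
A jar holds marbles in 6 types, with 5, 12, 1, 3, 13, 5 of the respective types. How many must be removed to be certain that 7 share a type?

27

In the worst case you take as many as possible of each type without reaching 7: 5 + 6 + 1 + 3 + 6 + 5 = 26.
The next one must give 7 of some type, so 26 + 1 = 27.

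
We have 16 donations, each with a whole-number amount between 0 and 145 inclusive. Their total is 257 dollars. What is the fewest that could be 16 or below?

Each value above 16 is at least 17, contributing at least 17 − 0 = 17 above the floor 0.
The sum exceeds the floor total 0 by 257, so at most ⌊257/17⌋ = 15 exceed 16, and at least 1 are ≤ 16.
Exactly 1 works: 1 value at 0 and 15 at 17 total 255; raise one of the low values by 2 (still ≤ 16) to hit 257.

1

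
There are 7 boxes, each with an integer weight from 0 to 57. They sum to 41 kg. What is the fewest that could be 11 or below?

Let j be the number exceeding 11. Then the total is ≥ 12·j + 0·(7 − j) = 0 + 12j.
So 12j ≤ 41 and j ≤ 3; hence at least 7 − 3 = 4 are ≤ 11.
Exactly 4 works: 4 values at 0 and 3 at 12 total 36; raise one of the low values by 5 (still ≤ 11) to hit 41.

4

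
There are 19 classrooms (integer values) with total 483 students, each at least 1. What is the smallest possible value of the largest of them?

26

The average is 483/19 > 25, so not all 19 can be 25 or less; the largest is ≥ 26.
Achievable: 8 of them at 26 and 11 at 25 total 483.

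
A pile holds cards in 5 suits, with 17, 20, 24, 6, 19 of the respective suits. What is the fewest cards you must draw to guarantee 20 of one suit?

In the worst case you take as many as possible of each suit without reaching 20: 17 + 19 + 19 + 6 + 19 = 80.
The next one must give 20 of some suit, so 80 + 1 = 81.

81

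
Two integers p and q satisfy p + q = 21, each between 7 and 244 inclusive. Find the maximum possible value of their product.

110

pq = p(21 − p) is maximized when p is as near 21/2 as the bounds allow.
Taking p = 10 and q = 11 (both in [7, 244]) gives pq = 110.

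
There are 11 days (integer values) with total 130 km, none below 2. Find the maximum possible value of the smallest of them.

11

If every one of the 11 were at least 12, the total would be at least 11 × 12 = 132 > 130.
Achievable: 2 of them at 11 and 9 at 12 total 130.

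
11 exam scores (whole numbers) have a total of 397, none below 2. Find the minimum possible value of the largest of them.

If every one of the 11 were at most 36, the total would be at most 11 × 36 = 396 < 397.
Taking 10 copies of 36 and 1 copy of 37 gives exactly 397, so 37 is attained.

37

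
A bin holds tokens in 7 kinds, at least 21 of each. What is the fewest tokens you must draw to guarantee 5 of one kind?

You could draw 4 of every kind without reaching 5 of any — 28 in all.
One more forces 5 of some kind, so 28 + 1 = 29.

29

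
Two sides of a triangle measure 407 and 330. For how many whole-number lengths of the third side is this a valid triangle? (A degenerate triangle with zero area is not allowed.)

The triangle inequality gives |407 − 330| < c < 407 + 330, i.e. 77 < c < 737.
So c can be any integer from 78 to 736: 659 values.

659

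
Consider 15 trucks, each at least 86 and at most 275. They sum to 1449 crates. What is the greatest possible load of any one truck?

To make one truck as large as possible, make the other 14 as small as possible.
The other 14 contribute at least 14 × 86 = 1204, leaving at most 1449 − 1204 = 245.
Since 245 ≤ 275, this is achievable: one at 245 and 14 at 86.

245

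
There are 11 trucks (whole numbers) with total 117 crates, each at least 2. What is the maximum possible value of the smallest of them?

10

If every one of the 11 were at least 11, the total would be at least 11 × 11 = 121 > 117.
Achievable: 4 of them at 10 and 7 at 11 total 117.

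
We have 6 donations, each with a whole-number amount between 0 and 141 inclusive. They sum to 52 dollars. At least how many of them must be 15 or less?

If only k of them are at most 15, the other 6 − k are at least 16, so the total is at least (6 − k)·16 + k·0.
This is ≤ 52, so (6 − k)·16 + 0k ≤ 52, which gives k ≥ 3.
Exactly 3 works: 3 values at 0 and 3 at 16 total 48; raise one of the low values by 4 (still ≤ 15) to hit 52.

3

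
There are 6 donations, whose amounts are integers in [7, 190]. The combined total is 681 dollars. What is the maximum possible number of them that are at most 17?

2

Suppose k of them are at most 17. Those contribute at most 17 each and the rest at most 190 each.
So the total is at most 17k + 190(6 − k) = 1140 − 173k. This must still be ≥ 681, so k ≤ 2.
k = 2 is achieved by 2 values at 17 and 4 at 190, total 794; lower one of the 190's by 113 (still > 17) to reach 681.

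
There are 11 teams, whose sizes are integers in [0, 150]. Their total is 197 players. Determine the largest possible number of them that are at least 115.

1

With k values at 115 or above and the rest at least 0, the sum is at least 0 + 115k.
Since the sum is 197, we need 115k ≤ 197, i.e. k ≤ 1.
k = 1 is achieved by 1 value at 115 and 10 at 0, total 115; add 82 to one value (staying below 115) to reach 197.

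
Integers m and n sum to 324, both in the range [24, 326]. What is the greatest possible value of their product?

With m + n fixed, mn peaks when the two are closest together.
Taking m = 162 and n = 162 (both in [24, 326]) gives mn = 26244.

26244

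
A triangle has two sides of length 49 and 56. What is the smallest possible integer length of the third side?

The third side must exceed |49 − 56| = 7.
The smallest integer above 7 is 8.

8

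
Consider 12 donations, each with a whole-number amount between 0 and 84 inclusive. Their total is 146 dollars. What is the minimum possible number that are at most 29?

If only k of them are at most 29, the other 12 − k are at least 30, so the total is at least (12 − k)·30 + k·0.
This is ≤ 146, so (12 − k)·30 + 0k ≤ 146, which gives k ≥ 8.
Exactly 8 works: 8 values at 0 and 4 at 30 total 120; raise one of the low values by 26 (still ≤ 29) to hit 146.

8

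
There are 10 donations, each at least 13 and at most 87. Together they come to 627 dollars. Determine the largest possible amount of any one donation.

Maximizing one value means minimizing the remaining 9.
The other 9 contribute at least 9 × 13 = 117, leaving at most 627 − 117 = 510.
But each donation is capped at 87, so the maximum is 87.
Achievable: one at 87 and the other 9 totalling 540, which fits since 9 × 13 ≤ 540 ≤ 9 × 87.

87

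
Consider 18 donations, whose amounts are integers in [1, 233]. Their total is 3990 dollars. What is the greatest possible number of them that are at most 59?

1

Suppose k of them are at most 59. Those contribute at most 59 each and the rest at most 233 each.
So the total is at most 59k + 233(18 − k) = 4194 − 174k. This must still be ≥ 3990, so k ≤ 1.
k = 1 is achieved by 1 value at 59 and 17 at 233, total 4020; lower one of the 233's by 30 (still > 59) to reach 3990.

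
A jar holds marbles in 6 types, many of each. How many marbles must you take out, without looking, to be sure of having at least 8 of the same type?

43

In the worst case you draw 7 of each of the 6 types: 6 × 7 = 42.
One more forces 8 of some type, so 42 + 1 = 43.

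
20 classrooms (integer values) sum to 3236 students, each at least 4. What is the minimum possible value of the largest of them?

162

Some value must be at least ⌈3236/20⌉ = 162, since 20 × 161 = 3220 < 3236.
Taking 4 copies of 161 and 16 copies of 162 gives exactly 3236, so 162 is attained.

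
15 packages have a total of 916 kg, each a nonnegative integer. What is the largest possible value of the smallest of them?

The average is 916/15 < 62, so some value is ≤ 61.
Equality holds with 14 values of 61 and 1 value of 62.

61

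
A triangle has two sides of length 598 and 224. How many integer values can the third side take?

The triangle inequality gives |598 − 224| < c < 598 + 224, i.e. 374 < c < 822.
So c can be any integer from 375 to 821: 447 values.

447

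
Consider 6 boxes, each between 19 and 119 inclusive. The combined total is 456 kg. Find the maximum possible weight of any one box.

119

To make one box as large as possible, make the other 5 as small as possible.
The other 5 contribute at least 5 × 19 = 95, leaving at most 456 − 95 = 361.
But each box is capped at 119, so the maximum is 119.
Achievable: one at 119 and the other 5 totalling 337, which fits since 5 × 19 ≤ 337 ≤ 5 × 119.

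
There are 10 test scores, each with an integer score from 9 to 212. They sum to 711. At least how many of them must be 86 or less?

3

Let j be the number exceeding 86. Then the total is ≥ 87·j + 9·(10 − j) = 90 + 78j.
So 78j ≤ 621 and j ≤ 7; hence at least 10 − 7 = 3 are ≤ 86.
Exactly 3 works: 3 values at 9 and 7 at 87 total 636; raise one of the low values by 75 (still ≤ 86) to hit 711.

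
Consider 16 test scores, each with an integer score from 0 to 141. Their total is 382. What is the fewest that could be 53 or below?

9

Each value above 53 is at least 54, contributing at least 54 − 0 = 54 above the floor 0.
The sum exceeds the floor total 0 by 382, so at most ⌊382/54⌋ = 7 exceed 53, and at least 9 are ≤ 53.
Exactly 9 works: 9 values at 0 and 7 at 54 total 378; raise one of the low values by 4 (still ≤ 53) to hit 382.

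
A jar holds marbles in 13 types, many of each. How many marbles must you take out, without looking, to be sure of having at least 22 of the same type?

In the worst case you draw 21 of each of the 13 types: 13 × 21 = 273.
One more forces 22 of some type, so 273 + 1 = 274.

274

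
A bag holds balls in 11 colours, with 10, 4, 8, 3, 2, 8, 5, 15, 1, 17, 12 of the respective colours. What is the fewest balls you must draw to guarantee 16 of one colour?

In the worst case you take as many as possible of each colour without reaching 16: 10 + 4 + 8 + 3 + 2 + 8 + 5 + 15 + 1 + 15 + 12 = 83.
The next one must give 16 of some colour, so 83 + 1 = 84.

84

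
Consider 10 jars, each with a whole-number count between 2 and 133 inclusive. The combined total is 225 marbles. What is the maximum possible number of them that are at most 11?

Each value at 11 or below falls at least 133 − 11 = 122 short of the ceiling 133.
The ceiling total is 10 × 133 = 1330, and we need 225, so at most ⌊(1330 − 225)/122⌋ = 9 can be that low.
k = 9 is achieved by 9 values at 11 and 1 at 133, total 232; lower one of the 133's by 7 (still > 11) to reach 225.

9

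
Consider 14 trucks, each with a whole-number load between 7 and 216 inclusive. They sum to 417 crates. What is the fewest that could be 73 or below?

Each value above 73 is at least 74, contributing at least 74 − 7 = 67 above the floor 7.
The sum exceeds the floor total 98 by 319, so at most ⌊319/67⌋ = 4 exceed 73, and at least 10 are ≤ 73.
Exactly 10 works: 10 values at 7 and 4 at 74 total 366; raise one of the low values by 51 (still ≤ 73) to hit 417.

10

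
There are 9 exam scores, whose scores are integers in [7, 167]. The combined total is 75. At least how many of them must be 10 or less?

Each value above 10 is at least 11, contributing at least 11 − 7 = 4 above the floor 7.
The sum exceeds the floor total 63 by 12, so at most ⌊12/4⌋ = 3 exceed 10, and at least 6 are ≤ 10.
Exactly 6 works: 6 values at 7 and 3 at 11 total 75.

6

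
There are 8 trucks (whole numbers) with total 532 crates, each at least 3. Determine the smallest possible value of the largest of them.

67

The average is 532/8 > 66, so not all 8 can be 66 or less; the largest is ≥ 67.
Taking 4 copies of 66 and 4 copies of 67 gives exactly 532, so 67 is attained.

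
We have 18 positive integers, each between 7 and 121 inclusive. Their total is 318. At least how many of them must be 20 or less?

If only k of them are at most 20, the other 18 − k are at least 21, so the total is at least (18 − k)·21 + k·7.
This is ≤ 318, so (18 − k)·21 + 7k ≤ 318, which gives k ≥ 5.
Exactly 5 works: 5 values at 7 and 13 at 21 total 308; raise one of the low values by 10 (still ≤ 20) to hit 318.

5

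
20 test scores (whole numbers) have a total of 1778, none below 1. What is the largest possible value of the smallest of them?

If every one of the 20 were at least 89, the total would be at least 20 × 89 = 1780 > 1778.
Achievable: 2 of them at 88 and 18 at 89 total 1778.

88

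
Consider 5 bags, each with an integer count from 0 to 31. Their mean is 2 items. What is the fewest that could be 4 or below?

3

The total is 5 × 2 = 10.
If only k of them are at most 4, the other 5 − k are at least 5, so the total is at least (5 − k)·5 + k·0.
This is ≤ 10, so (5 − k)·5 + 0k ≤ 10, which gives k ≥ 3.
Exactly 3 works: 3 values at 0 and 2 at 5 total 10.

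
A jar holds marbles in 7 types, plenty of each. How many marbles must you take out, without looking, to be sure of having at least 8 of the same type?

You could draw 7 of every type without reaching 8 of any — 49 in all.
One more forces 8 of some type, so 49 + 1 = 50.

50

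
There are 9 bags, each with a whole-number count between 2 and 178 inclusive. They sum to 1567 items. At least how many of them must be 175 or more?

1

Suppose at most 9 − j of them reach 175; then j values are ≤ 174 and the rest ≤ 178.
The total is then ≤ 174·j + 178·(9 − j) = 1602 − 4j. For this to be ≥ 1567 we need j ≤ 8, so at least 9 − 8 = 1 must reach 175.
Exactly 1 works: 1 value at 178 and 8 at 174 total 1570; lower one of the high values by 3 (still ≥ 175) to hit 1567.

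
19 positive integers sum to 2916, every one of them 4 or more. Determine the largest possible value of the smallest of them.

153

The average is 2916/19 < 154, so some value is ≤ 153.
Equality holds with 10 values of 153 and 9 values of 154.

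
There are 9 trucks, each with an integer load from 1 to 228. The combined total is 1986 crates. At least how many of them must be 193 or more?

8

Suppose at most 9 − j of them reach 193; then j values are ≤ 192 and the rest ≤ 228.
The total is then ≤ 192·j + 228·(9 − j) = 2052 − 36j. For this to be ≥ 1986 we need j ≤ 1, so at least 9 − 1 = 8 must reach 193.
Exactly 8 works: 8 values at 228 and 1 at 192 total 2016; lower one of the high values by 30 (still ≥ 193) to hit 1986.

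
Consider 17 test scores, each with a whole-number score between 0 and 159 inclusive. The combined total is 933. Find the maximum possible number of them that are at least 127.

7

If k of the values are ≥ 127, the total is ≥ 127k + 0(17 − k).
Setting 127k + 0(17 − k) ≤ 933 gives 127k ≤ 933, so k ≤ 7.
k = 7 is achieved by 7 values at 127 and 10 at 0, total 889; add 44 to one value (staying below 127) to reach 933.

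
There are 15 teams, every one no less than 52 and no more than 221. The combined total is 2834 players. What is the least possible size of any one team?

Minimizing one value means maximizing the remaining 14.
The other 14 can take up 14 × 221 = 3094 ≥ 2834 − 52, so one team can sit at its floor of 52.
Achievable: one at 52 and the other 14 totalling 2782, which fits since 14 × 52 ≤ 2782 ≤ 14 × 221.

52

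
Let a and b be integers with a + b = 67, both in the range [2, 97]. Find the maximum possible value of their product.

ab = a(67 − a) is maximized when a is as near 67/2 as the bounds allow.
Taking a = 33 and b = 34 (both in [2, 97]) gives ab = 1122.

1122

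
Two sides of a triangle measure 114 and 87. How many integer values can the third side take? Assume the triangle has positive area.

The triangle inequality gives |114 − 87| < c < 114 + 87, i.e. 27 < c < 201.
So c can be any integer from 28 to 200: 173 values.

173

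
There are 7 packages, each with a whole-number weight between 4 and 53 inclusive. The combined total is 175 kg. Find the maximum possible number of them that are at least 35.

4

If k of the values are ≥ 35, the total is ≥ 35k + 4(7 − k).
Setting 35k + 4(7 − k) ≤ 175 gives 31k ≤ 147, so k ≤ 4.
k = 4 is achieved by 4 values at 35 and 3 at 4, total 152; add 23 to one value (staying below 35) to reach 175.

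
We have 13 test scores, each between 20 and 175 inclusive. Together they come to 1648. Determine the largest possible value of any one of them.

Maximizing one value means minimizing the remaining 12.
The other 12 contribute at least 12 × 20 = 240, leaving at most 1648 − 240 = 1408.
But each score is capped at 175, so the maximum is 175.
Achievable: one at 175 and the other 12 totalling 1473, which fits since 12 × 20 ≤ 1473 ≤ 12 × 175.

175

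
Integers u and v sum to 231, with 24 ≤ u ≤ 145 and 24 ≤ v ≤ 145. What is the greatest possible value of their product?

13340

For a fixed sum, the product uv is largest when u and v are as close as possible.
Taking u = 115 and v = 116 (both in [24, 145]) gives uv = 13340.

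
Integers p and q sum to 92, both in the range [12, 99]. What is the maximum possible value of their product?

2116

For a fixed sum, the product pq is largest when p and q are as close as possible.
Taking p = 46 and q = 46 (both in [12, 99]) gives pq = 2116.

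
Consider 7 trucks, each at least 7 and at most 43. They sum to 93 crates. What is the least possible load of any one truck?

7

To make one truck as small as possible, make the other 6 as large as possible.
The other 6 can take up 6 × 43 = 258 ≥ 93 − 7, so one truck can sit at its floor of 7.
Achievable: one at 7 and the other 6 totalling 86, which fits since 6 × 7 ≤ 86 ≤ 6 × 43.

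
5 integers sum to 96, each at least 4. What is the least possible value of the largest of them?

20

The average is 96/5 > 19, so not all 5 can be 19 or less; the largest is ≥ 20.
Achievable: 1 of them at 20 and 4 at 19 total 96.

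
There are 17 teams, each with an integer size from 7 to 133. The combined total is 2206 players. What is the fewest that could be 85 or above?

16

Suppose at most 17 − j of them reach 85; then j values are ≤ 84 and the rest ≤ 133.
The total is then ≤ 84·j + 133·(17 − j) = 2261 − 49j. For this to be ≥ 2206 we need j ≤ 1, so at least 17 − 1 = 16 must reach 85.
Exactly 16 works: 16 values at 133 and 1 at 84 total 2212; lower one of the high values by 6 (still ≥ 85) to hit 2206.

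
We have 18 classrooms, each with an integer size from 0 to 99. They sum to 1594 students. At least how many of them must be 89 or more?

Suppose at most 18 − j of them reach 89; then j values are ≤ 88 and the rest ≤ 99.
The total is then ≤ 88·j + 99·(18 − j) = 1782 − 11j. For this to be ≥ 1594 we need j ≤ 17, so at least 18 − 17 = 1 must reach 89.
Exactly 1 works: 1 value at 99 and 17 at 88 total 1595; lower one of the high values by 1 (still ≥ 89) to hit 1594.

1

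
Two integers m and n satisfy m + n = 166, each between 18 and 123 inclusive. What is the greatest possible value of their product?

mn = m(166 − m) is maximized when m is as near 166/2 as the bounds allow.
Taking m = 83 and n = 83 (both in [18, 123]) gives mn = 6889.

6889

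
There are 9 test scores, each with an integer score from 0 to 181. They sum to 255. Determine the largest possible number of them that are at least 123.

2

If k of the values are ≥ 123, the total is ≥ 123k + 0(9 − k).
Setting 123k + 0(9 − k) ≤ 255 gives 123k ≤ 255, so k ≤ 2.
k = 2 is achieved by 2 values at 123 and 7 at 0, total 246; add 9 to one value (staying below 123) to reach 255.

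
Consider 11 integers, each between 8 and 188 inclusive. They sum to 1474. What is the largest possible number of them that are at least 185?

7

If k of the values are ≥ 185, the total is ≥ 185k + 8(11 − k).
Setting 185k + 8(11 − k) ≤ 1474 gives 177k ≤ 1386, so k ≤ 7.
k = 7 is achieved by 7 values at 185 and 4 at 8, total 1327; add 147 to one value (staying below 185) to reach 1474.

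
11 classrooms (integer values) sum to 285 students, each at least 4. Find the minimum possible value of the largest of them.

The average is 285/11 > 25, so not all 11 can be 25 or less; the largest is ≥ 26.
Achievable: 10 of them at 26 and 1 at 25 total 285.

26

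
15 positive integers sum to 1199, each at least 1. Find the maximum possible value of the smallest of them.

The 15 values sum to 1199, so their minimum is at most ⌊1199/15⌋ = 79.
Achievable: 1 of them at 79 and 14 at 80 total 1199.

79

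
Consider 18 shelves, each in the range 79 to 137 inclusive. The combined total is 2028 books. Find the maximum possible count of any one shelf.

To make one shelf as large as possible, make the other 17 as small as possible.
The other 17 contribute at least 17 × 79 = 1343, leaving at most 2028 − 1343 = 685.
But each shelf is capped at 137, so the maximum is 137.
Achievable: one at 137 and the other 17 totalling 1891, which fits since 17 × 79 ≤ 1891 ≤ 17 × 137.

137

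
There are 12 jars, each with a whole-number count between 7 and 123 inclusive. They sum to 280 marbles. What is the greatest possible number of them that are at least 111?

If k of the values are ≥ 111, the total is ≥ 111k + 7(12 − k).
Setting 111k + 7(12 − k) ≤ 280 gives 104k ≤ 196, so k ≤ 1.
k = 1 is achieved by 1 value at 111 and 11 at 7, total 188; add 92 to one value (staying below 111) to reach 280.

1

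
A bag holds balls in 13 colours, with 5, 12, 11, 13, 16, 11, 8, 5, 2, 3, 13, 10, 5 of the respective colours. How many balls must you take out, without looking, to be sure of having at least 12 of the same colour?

In the worst case you take as many as possible of each colour without reaching 12: 5 + 11 + 11 + 11 + 11 + 11 + 8 + 5 + 2 + 3 + 11 + 10 + 5 = 104.
The next one must give 12 of some colour, so 104 + 1 = 105.

105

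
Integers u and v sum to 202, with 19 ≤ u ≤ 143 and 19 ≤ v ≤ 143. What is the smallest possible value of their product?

8437

Since u + v is fixed, pushing one of them to its bound minimizes the product.
At the endpoint u = 59, v = 202 − 59 = 143, so uv = 59 × 143 = 8437.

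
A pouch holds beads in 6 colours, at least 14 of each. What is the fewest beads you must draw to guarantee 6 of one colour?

In the worst case you draw 5 of each of the 6 colours: 6 × 5 = 30.
One more forces 6 of some colour, so 30 + 1 = 31.

31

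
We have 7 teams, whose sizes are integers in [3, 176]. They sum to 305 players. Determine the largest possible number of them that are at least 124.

2

If k of the values are ≥ 124, the total is ≥ 124k + 3(7 − k).
Setting 124k + 3(7 − k) ≤ 305 gives 121k ≤ 284, so k ≤ 2.
k = 2 is achieved by 2 values at 124 and 5 at 3, total 263; add 42 to one value (staying below 124) to reach 305.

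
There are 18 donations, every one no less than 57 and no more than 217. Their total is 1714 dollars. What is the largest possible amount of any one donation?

To make one donation as large as possible, make the other 17 as small as possible.
The other 17 contribute at least 17 × 57 = 969, leaving at most 1714 − 969 = 745.
But each donation is capped at 217, so the maximum is 217.
Achievable: one at 217 and the other 17 totalling 1497, which fits since 17 × 57 ≤ 1497 ≤ 17 × 217.

217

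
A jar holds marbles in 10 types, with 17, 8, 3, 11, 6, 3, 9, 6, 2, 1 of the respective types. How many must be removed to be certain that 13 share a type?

In the worst case you take as many as possible of each type without reaching 13: 12 + 8 + 3 + 11 + 6 + 3 + 9 + 6 + 2 + 1 = 61.
The next one must give 13 of some type, so 61 + 1 = 62.

62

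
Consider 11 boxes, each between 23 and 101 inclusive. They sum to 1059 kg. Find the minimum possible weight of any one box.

49

Minimizing one value means maximizing the remaining 10.
The other 10 contribute at most 10 × 101 = 1010, leaving at least 1059 − 1010 = 49.
Since 49 ≥ 23, this is achievable: one at 49 and 10 at 101.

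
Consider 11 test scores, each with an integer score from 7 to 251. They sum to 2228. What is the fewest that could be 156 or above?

If only k of them are at least 156, the other 11 − k are at most 155, so the total is at most k·251 + (11 − k)·155.
This must reach 2228, so k·251 + (11 − k)·155 ≥ 2228, giving k ≥ 6.
Exactly 6 works: 6 values at 251 and 5 at 155 total 2281; lower one of the high values by 53 (still ≥ 156) to hit 2228.

6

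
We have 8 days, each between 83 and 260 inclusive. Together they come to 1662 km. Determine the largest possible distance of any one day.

260

Maximizing one value means minimizing the remaining 7.
The other 7 contribute at least 7 × 83 = 581, leaving at most 1662 − 581 = 1081.
But each day is capped at 260, so the maximum is 260.
Achievable: one at 260 and the other 7 totalling 1402, which fits since 7 × 83 ≤ 1402 ≤ 7 × 260.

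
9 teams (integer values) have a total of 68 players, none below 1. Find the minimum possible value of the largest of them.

8

If every one of the 9 were at most 7, the total would be at most 9 × 7 = 63 < 68.
Equality holds with 5 values of 8 and 4 values of 7.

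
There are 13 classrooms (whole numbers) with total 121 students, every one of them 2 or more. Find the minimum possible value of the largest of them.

Some value must be at least ⌈121/13⌉ = 10, since 13 × 9 = 117 < 121.
Achievable: 4 of them at 10 and 9 at 9 total 121.

10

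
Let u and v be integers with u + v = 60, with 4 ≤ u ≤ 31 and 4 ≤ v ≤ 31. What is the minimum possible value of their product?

899

uv = u(60 − u) is concave in u, so over [29, 31] it is minimized at an endpoint.
At the endpoint u = 29, v = 60 − 29 = 31, so uv = 29 × 31 = 899.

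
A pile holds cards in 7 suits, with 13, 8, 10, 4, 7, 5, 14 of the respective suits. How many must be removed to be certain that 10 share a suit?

52

In the worst case you take as many as possible of each suit without reaching 10: 9 + 8 + 9 + 4 + 7 + 5 + 9 = 51.
The next one must give 10 of some suit, so 51 + 1 = 52.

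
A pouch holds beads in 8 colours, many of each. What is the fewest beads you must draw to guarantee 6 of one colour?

41

In the worst case you draw 5 of each of the 8 colours: 8 × 5 = 40.
One more forces 6 of some colour, so 40 + 1 = 41.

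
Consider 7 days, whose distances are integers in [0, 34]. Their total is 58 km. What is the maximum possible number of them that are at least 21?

2

If k of the values are ≥ 21, the total is ≥ 21k + 0(7 − k).
Setting 21k + 0(7 − k) ≤ 58 gives 21k ≤ 58, so k ≤ 2.
k = 2 is achieved by 2 values at 21 and 5 at 0, total 42; add 16 to one value (staying below 21) to reach 58.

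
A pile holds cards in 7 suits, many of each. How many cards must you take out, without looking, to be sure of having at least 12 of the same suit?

In the worst case you draw 11 of each of the 7 suits: 7 × 11 = 77.
One more forces 12 of some suit, so 77 + 1 = 78.

78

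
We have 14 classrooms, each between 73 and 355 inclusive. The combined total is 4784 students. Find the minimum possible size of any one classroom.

To make one classroom as small as possible, make the other 13 as large as possible.
The other 13 contribute at most 13 × 355 = 4615, leaving at least 4784 − 4615 = 169.
Since 169 ≥ 73, this is achievable: one at 169 and 13 at 355.

169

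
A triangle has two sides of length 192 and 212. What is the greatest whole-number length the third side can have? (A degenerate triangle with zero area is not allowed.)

The third side must be less than 192 + 212 = 404.
The largest integer below 404 is 403.

403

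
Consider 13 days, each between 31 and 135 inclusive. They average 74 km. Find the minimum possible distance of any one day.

31

To make one day as small as possible, make the other 12 as large as possible.
The total is 13 × 74 = 962.
The other 12 can take up 12 × 135 = 1620 ≥ 962 − 31, so one day can sit at its floor of 31.
Achievable: one at 31 and the other 12 totalling 931, which fits since 12 × 31 ≤ 931 ≤ 12 × 135.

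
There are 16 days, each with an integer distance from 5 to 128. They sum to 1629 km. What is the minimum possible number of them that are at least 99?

Suppose at most 16 − j of them reach 99; then j values are ≤ 98 and the rest ≤ 128.
The total is then ≤ 98·j + 128·(16 − j) = 2048 − 30j. For this to be ≥ 1629 we need j ≤ 13, so at least 16 − 13 = 3 must reach 99.
Exactly 3 works: 3 values at 128 and 13 at 98 total 1658; lower one of the high values by 29 (still ≥ 99) to hit 1629.

3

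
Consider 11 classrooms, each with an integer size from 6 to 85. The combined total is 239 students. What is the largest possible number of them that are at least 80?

With k values at 80 or above and the rest at least 6, the sum is at least 66 + 74k.
Since the sum is 239, we need 74k ≤ 173, i.e. k ≤ 2.
k = 2 is achieved by 2 values at 80 and 9 at 6, total 214; add 25 to one value (staying below 80) to reach 239.

2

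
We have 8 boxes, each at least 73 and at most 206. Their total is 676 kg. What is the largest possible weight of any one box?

165

To make one box as large as possible, make the other 7 as small as possible.
The other 7 contribute at least 7 × 73 = 511, leaving at most 676 − 511 = 165.
Since 165 ≤ 206, this is achievable: one at 165 and 7 at 73.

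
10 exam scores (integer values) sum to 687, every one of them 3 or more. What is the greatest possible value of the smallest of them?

If every one of the 10 were at least 69, the total would be at least 10 × 69 = 690 > 687.
Achievable: 3 of them at 68 and 7 at 69 total 687.

68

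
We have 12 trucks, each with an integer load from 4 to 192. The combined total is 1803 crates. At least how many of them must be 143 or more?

Each value short of 143 is at most 142, costing at least 192 − 142 = 50 against the maximum total of 2304.
We can afford to lose at most 2304 − 1803 = 501, so at most ⌊501/50⌋ = 10 fall short, and at least 2 are ≥ 143.
Exactly 2 works: 2 values at 192 and 10 at 142 total 1804; lower one of the high values by 1 (still ≥ 143) to hit 1803.

2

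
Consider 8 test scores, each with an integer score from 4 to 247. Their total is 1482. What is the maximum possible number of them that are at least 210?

7

Suppose k of them are at least 210. Those contribute at least 210 each and the other 8 − k at least 4 each.
So the total is at least 210k + 4(8 − k) = 32 + 206k. This must be ≤ 1482, giving k ≤ 7.
k = 7 is achieved by 7 values at 210 and 1 at 4, total 1474; add 8 to one value (staying below 210) to reach 1482.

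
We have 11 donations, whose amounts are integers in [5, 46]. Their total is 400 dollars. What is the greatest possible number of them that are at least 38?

With k values at 38 or above and the rest at least 5, the sum is at least 55 + 33k.
Since the sum is 400, we need 33k ≤ 345, i.e. k ≤ 10.
k = 10 is achieved by 10 values at 38 and 1 at 5, total 385; add 15 to one value (staying below 38) to reach 400.

10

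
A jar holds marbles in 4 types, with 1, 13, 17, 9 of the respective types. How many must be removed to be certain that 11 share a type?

In the worst case you take as many as possible of each type without reaching 11: 1 + 10 + 10 + 9 = 30.
The next one must give 11 of some type, so 30 + 1 = 31.

31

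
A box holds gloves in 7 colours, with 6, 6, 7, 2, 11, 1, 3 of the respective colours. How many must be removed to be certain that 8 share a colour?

In the worst case you take as many as possible of each colour without reaching 8: 6 + 6 + 7 + 2 + 7 + 1 + 3 = 32.
The next one must give 8 of some colour, so 32 + 1 = 33.

33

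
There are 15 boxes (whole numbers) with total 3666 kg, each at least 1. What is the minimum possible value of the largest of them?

Some value must be at least ⌈3666/15⌉ = 245, since 15 × 244 = 3660 < 3666.
Equality holds with 6 values of 245 and 9 values of 244.

245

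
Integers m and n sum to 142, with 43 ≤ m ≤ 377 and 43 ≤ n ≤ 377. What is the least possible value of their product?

mn = m(142 − m) is concave in m, so over [43, 99] it is minimized at an endpoint.
The extreme feasible split is m = 43, n = 99, giving mn = 4257.

4257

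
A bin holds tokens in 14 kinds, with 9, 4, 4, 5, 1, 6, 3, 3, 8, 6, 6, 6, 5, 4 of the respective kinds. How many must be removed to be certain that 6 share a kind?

60

In the worst case you take as many as possible of each kind without reaching 6: 5 + 4 + 4 + 5 + 1 + 5 + 3 + 3 + 5 + 5 + 5 + 5 + 5 + 4 = 59.
The next one must give 6 of some kind, so 59 + 1 = 60.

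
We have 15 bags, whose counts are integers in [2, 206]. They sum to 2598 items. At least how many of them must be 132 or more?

9

If only k of them are at least 132, the other 15 − k are at most 131, so the total is at most k·206 + (15 − k)·131.
This must reach 2598, so k·206 + (15 − k)·131 ≥ 2598, giving k ≥ 9.
Exactly 9 works: 9 values at 206 and 6 at 131 total 2640; lower one of the high values by 42 (still ≥ 132) to hit 2598.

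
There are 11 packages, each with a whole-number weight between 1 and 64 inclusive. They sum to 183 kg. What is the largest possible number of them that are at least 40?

4

If k of the values are ≥ 40, the total is ≥ 40k + 1(11 − k).
Setting 40k + 1(11 − k) ≤ 183 gives 39k ≤ 172, so k ≤ 4.
k = 4 is achieved by 4 values at 40 and 7 at 1, total 167; add 16 to one value (staying below 40) to reach 183.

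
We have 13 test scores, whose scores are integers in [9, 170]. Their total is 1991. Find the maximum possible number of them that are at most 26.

Each value at 26 or below falls at least 170 − 26 = 144 short of the ceiling 170.
The ceiling total is 13 × 170 = 2210, and we need 1991, so at most ⌊(2210 − 1991)/144⌋ = 1 can be that low.
k = 1 is achieved by 1 value at 26 and 12 at 170, total 2066; lower one of the 170's by 75 (still > 26) to reach 1991.

1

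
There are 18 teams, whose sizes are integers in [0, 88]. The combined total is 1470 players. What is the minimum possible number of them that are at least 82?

If only k of them are at least 82, the other 18 − k are at most 81, so the total is at most k·88 + (18 − k)·81.
This must reach 1470, so k·88 + (18 − k)·81 ≥ 1470, giving k ≥ 2.
Exactly 2 works: 2 values at 88 and 16 at 81 total 1472; lower one of the high values by 2 (still ≥ 82) to hit 1470.

2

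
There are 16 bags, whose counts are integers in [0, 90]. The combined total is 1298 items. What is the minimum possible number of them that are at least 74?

8

Suppose at most 16 − j of them reach 74; then j values are ≤ 73 and the rest ≤ 90.
The total is then ≤ 73·j + 90·(16 − j) = 1440 − 17j. For this to be ≥ 1298 we need j ≤ 8, so at least 16 − 8 = 8 must reach 74.
Exactly 8 works: 8 values at 90 and 8 at 73 total 1304; lower one of the high values by 6 (still ≥ 74) to hit 1298.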